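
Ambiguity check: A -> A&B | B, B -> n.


precedence layered via separate nonterminal B: deterministic
Unambiguous


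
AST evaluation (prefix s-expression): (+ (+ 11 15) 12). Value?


Evaluate inner: (+ 11 15) = 26
Evaluate root: (+ 26 12) = 38
Result: 38


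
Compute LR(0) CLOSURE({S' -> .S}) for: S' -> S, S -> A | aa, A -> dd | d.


Start: S' -> .S
For each item with dot before a nonterminal B, add B -> .γ for every B-production
Closure: [S' -> .S, S -> .A, S -> .aa, A -> .dd, A -> .d]


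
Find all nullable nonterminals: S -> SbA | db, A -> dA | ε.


A nonterminal is nullable iff some alternative derives ε (directly, or every symbol in it is nullable)
Nullable: {A}


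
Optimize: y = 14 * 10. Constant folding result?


14 * 10 = 140 at compile time
Optimized: y = 140


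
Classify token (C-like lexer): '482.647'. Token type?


Pattern: digits with a decimal point
Type: FLOAT_LITERAL


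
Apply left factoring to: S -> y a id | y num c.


Common prefix: 'y'
Factored: S -> y S', S' -> a id | num c


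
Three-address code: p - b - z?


Break into single-operator statements:
t1 = p - b
t2 = t1 - z


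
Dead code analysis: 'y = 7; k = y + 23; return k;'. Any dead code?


y is read by k's definition; k is returned
No dead code


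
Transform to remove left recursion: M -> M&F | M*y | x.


Left-recursive alternatives: M&F, M*y; non-recursive: x
Introduce M': M -> xM', M' -> &FM' | *yM' | ε


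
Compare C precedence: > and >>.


'>>' is shift (level 8); '>' is relational (level 7)
Higher level binds tighter
'>>' has higher precedence than '>'


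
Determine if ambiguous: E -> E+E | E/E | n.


'n+n/n' has two parse trees (no precedence encoded between + and /)
Ambiguous


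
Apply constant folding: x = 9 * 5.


9 * 5 = 45 at compile time
Optimized: x = 45


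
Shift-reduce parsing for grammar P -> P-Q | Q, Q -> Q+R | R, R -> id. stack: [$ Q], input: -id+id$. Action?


lookahead ∉ {+} so Q won't extend; reduce P -> Q
Action: reduce (P -> Q)


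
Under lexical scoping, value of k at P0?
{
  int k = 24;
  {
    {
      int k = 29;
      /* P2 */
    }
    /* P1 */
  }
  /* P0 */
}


k declared in the same block as P0
k = 24


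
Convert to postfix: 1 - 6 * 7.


* has higher precedence, evaluate 6*7 first
Postfix: 1 6 7 * -


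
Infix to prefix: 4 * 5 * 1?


left-to-right (same/higher precedence on left): tree is (* (* 4 5) 1)
Prefix: * * 4 5 1


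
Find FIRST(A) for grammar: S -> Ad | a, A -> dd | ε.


Per alternative of A: FIRST(dd) = {d}; FIRST(ε) = {ε}
FIRST(A) = {d, ε}


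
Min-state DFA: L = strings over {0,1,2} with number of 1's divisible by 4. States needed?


Track (count of 1) mod 4: states 0..3, accept at 0
Minimal DFA: 4 states


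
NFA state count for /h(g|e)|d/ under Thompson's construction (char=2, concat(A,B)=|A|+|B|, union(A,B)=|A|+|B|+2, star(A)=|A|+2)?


Syntax tree has 4 char leaf(s), 2 union(s), 0 star(s)
chars contribute 4×2 = 8; each union adds +2; each star adds +2
Total: 8 + 4 + 0 = 12 states


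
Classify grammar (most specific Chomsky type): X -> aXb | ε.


Single nonterminal LHS, but a^n b^n is not regular
Classification: Type 2 (Context-Free)


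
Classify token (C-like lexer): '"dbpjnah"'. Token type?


Pattern: double-quoted sequence
Type: STRING_LITERAL


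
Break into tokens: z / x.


Scan left to right, longest-match per lexeme
Tokens: ID(z), OP(/), ID(x)


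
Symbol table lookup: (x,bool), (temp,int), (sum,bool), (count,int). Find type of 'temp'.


Lookup 'temp' → type int


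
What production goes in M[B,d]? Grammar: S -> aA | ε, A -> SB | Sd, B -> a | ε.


For [B, d]: ε is nullable and 'd' ∈ FOLLOW(B)
Entry: B -> ε


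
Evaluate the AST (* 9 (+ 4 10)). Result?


Evaluate inner: (+ 4 10) = 14
Evaluate root: (* 9 14) = 126
Result: 126


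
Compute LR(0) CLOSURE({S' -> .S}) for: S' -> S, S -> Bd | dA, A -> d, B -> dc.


Start: S' -> .S
For each item with dot before a nonterminal B, add B -> .γ for every B-production
Closure: [S' -> .S, S -> .Bd, S -> .dA, B -> .dc]


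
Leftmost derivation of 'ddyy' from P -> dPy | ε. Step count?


Derivation: P => dPy => ddPyy => ddyy
Steps: 3


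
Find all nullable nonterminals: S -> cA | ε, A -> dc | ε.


A nonterminal is nullable iff some alternative derives ε (directly, or every symbol in it is nullable)
Nullable: {A, S}


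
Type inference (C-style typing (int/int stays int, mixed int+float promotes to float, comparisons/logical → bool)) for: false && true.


Operand types: bool && bool
Rule: logical operators take bool operands and yield bool
Result type: bool


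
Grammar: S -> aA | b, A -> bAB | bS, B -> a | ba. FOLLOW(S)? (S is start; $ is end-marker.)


$ ∈ FOLLOW(S). For each A -> αBβ: add FIRST(β)\{ε} to FOLLOW(B); if β nullable, add FOLLOW(A).
FOLLOW(S) = {$, a, b}


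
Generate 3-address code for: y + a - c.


Break into single-operator statements:
t1 = y + a
t2 = t1 - c


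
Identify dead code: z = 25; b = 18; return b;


z is assigned but never read
Dead: 'z = 25'


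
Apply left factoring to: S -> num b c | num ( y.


Common prefix: 'num'
Factored: S -> num S', S' -> b c | ( y


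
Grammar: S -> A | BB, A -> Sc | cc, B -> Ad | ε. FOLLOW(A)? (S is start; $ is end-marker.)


$ ∈ FOLLOW(S). For each A -> αBβ: add FIRST(β)\{ε} to FOLLOW(B); if β nullable, add FOLLOW(A).
FOLLOW(A) = {$, c, d}


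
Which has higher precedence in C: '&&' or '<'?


'<' is relational (level 7); '&&' is logical AND (level 2)
Higher level binds tighter
'<' has higher precedence than '&&'


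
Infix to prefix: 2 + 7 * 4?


'*' binds tighter: tree is (+ 2 (* 7 4))
Prefix: + 2 * 7 4


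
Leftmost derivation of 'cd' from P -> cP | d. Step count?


Derivation: P => cP => cd
Steps: 2


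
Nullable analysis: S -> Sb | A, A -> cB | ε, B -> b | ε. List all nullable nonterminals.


A nonterminal is nullable iff some alternative derives ε (directly, or every symbol in it is nullable)
Nullable: {A, B, S}


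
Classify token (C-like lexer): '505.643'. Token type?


Pattern: digits with a decimal point
Type: FLOAT_LITERAL


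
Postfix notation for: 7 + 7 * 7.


* has higher precedence, evaluate 7*7 first
Postfix: 7 7 7 * +


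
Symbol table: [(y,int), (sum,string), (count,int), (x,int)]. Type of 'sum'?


Lookup 'sum' → type string


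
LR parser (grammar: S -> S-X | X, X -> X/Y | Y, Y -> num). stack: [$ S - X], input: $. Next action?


handle 'S-X' on top; lookahead ∈ FOLLOW(S) = {-, $}
Action: reduce (S -> S-X)


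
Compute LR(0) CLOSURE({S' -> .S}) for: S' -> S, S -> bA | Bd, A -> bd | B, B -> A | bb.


Start: S' -> .S
For each item with dot before a nonterminal B, add B -> .γ for every B-production
Closure: [S' -> .S, S -> .bA, S -> .Bd, B -> .A, B -> .bb, A -> .bd, A -> .B]


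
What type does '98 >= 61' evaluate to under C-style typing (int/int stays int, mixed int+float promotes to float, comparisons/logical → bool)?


Operand types: int >= int
Rule: comparison yields bool
Result type: bool


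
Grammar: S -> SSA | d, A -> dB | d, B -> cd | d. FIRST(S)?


Per alternative of S: FIRST(SSA) = {d}; FIRST(d) = {d}
FIRST(S) = {d}


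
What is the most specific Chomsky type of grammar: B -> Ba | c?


Left-linear: every RHS is a terminal or one nonterminal followed by a terminal
Classification: Type 3 (Regular)


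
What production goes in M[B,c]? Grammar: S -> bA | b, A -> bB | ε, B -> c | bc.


For [B, c]: 'c' ∈ FIRST(c)
Entry: B -> c


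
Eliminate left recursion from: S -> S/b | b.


Left-recursive alternatives: S/b; non-recursive: b
Introduce S': S -> bS', S' -> /bS' | ε


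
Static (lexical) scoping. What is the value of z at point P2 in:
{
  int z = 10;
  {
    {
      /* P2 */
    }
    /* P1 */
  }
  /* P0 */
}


P2's block does not declare z; resolves to the enclosing declaration at depth 0
z = 10


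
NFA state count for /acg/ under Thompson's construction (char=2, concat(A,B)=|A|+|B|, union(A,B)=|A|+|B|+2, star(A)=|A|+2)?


Syntax tree has 3 char leaf(s), 0 union(s), 0 star(s)
chars contribute 3×2 = 6; each union adds +2; each star adds +2
Total: 6 + 0 + 0 = 6 states


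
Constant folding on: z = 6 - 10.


6 - 10 = -4 at compile time
Optimized: z = -4


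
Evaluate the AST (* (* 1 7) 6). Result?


Evaluate inner: (* 1 7) = 7
Evaluate root: (* 7 6) = 42
Result: 42


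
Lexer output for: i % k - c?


Scan left to right, longest-match per lexeme
Tokens: ID(i), OP(%), ID(k), OP(-), ID(c)


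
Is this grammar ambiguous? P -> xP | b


right-linear, alternatives start with distinct terminals 'x' vs 'b': unique leftmost derivation
Unambiguous


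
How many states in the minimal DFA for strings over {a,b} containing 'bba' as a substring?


KMP-style automaton: 3 progress states + 1 absorbing accept = 4
Minimal DFA: 4 states


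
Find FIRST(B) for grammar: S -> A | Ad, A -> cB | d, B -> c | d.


Per alternative of B: FIRST(c) = {c}; FIRST(d) = {d}
FIRST(B) = {c, d}


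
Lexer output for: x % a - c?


Scan left to right, longest-match per lexeme
Tokens: ID(x), OP(%), ID(a), OP(-), ID(c)


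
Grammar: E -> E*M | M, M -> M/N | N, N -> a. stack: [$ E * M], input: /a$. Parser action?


'/' can extend M; shift to build M -> M/N
Action: shift


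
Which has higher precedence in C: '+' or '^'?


'+' is additive (level 9); '^' is bitwise XOR (level 4)
Higher level binds tighter
'+' has higher precedence than '^'


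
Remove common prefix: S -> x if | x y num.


Common prefix: 'x'
Factored: S -> x S', S' -> if | y num


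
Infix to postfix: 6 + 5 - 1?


Left to right (same or higher precedence on left)
Postfix: 6 5 + 1 -


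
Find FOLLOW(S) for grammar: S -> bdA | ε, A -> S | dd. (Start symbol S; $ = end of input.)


$ ∈ FOLLOW(S). For each A -> αBβ: add FIRST(β)\{ε} to FOLLOW(B); if β nullable, add FOLLOW(A).
FOLLOW(S) = {$}


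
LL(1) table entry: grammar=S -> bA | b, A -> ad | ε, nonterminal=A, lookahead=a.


For [A, a]: 'a' ∈ FIRST(ad)
Entry: A -> ad


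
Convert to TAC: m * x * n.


Break into single-operator statements:
t1 = m * x
t2 = t1 * n


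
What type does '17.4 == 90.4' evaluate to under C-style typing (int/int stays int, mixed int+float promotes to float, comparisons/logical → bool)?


Operand types: float == float
Rule: comparison yields bool
Result type: bool


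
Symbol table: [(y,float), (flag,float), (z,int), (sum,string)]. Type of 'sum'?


Lookup 'sum' → type string


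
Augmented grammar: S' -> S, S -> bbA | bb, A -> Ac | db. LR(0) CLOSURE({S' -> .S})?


Start: S' -> .S
For each item with dot before a nonterminal B, add B -> .γ for every B-production
Closure: [S' -> .S, S -> .bbA, S -> .bb]


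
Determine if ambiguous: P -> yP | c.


right-linear, alternatives start with distinct terminals 'y' vs 'c': unique leftmost derivation
Unambiguous


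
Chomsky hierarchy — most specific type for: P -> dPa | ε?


Single nonterminal LHS, but d^n a^n is not regular
Classification: Type 2 (Context-Free)


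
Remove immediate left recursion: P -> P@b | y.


Left-recursive alternatives: P@b; non-recursive: y
Introduce P': P -> yP', P' -> @bP' | ε


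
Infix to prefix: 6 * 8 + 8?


left-to-right (same/higher precedence on left): tree is (+ (* 6 8) 8)
Prefix: + * 6 8 8


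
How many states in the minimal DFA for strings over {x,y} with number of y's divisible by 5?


Track (count of y) mod 5: states 0..4, accept at 0
Minimal DFA: 5 states


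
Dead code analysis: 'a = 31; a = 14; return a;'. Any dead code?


first assignment to a is overwritten before any read
Dead: 'a = 31'


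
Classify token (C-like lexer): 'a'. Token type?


Pattern: letter/underscore followed by alphanumerics, not a keyword
Type: IDENTIFIER


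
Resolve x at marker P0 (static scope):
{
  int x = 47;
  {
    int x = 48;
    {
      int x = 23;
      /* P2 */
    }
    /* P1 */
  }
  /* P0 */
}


x declared in the same block as P0
x = 47


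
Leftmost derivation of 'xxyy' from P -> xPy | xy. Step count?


Derivation: P => xPy => xxyy
Steps: 2


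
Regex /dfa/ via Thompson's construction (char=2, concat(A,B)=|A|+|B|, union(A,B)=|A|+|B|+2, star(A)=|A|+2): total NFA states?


Syntax tree has 3 char leaf(s), 0 union(s), 0 star(s)
chars contribute 3×2 = 6; each union adds +2; each star adds +2
Total: 6 + 0 + 0 = 6 states


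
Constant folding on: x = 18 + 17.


18 + 17 = 35 at compile time
Optimized: x = 35


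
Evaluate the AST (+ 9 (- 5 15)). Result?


Evaluate inner: (- 5 15) = -10
Evaluate root: (+ 9 -10) = -1
Result: -1


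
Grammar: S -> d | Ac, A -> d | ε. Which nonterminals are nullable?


A nonterminal is nullable iff some alternative derives ε (directly, or every symbol in it is nullable)
Nullable: {A}


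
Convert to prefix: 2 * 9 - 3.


left-to-right (same/higher precedence on left): tree is (- (* 2 9) 3)
Prefix: - * 2 9 3


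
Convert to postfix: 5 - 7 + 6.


Left to right (same or higher precedence on left)
Postfix: 5 7 - 6 +


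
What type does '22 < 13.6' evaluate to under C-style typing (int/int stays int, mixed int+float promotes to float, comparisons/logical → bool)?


Operand types: int < float
Rule: comparison yields bool
Result type: bool


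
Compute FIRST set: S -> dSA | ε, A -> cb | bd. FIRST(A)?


Per alternative of A: FIRST(cb) = {c}; FIRST(bd) = {b}
FIRST(A) = {b, c}


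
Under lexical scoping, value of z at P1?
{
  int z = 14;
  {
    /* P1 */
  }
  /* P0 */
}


P1's block does not declare z; resolves to the enclosing declaration at depth 0
z = 14


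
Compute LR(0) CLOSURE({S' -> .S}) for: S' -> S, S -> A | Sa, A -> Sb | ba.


Start: S' -> .S
For each item with dot before a nonterminal B, add B -> .γ for every B-production
Closure: [S' -> .S, S -> .A, S -> .Sa, A -> .Sb, A -> .ba]


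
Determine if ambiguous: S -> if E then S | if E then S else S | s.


dangling else: 'if E then if E then s else s' parses two ways
Ambiguous


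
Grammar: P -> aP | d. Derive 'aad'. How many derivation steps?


Derivation: P => aP => aaP => aad
Steps: 3


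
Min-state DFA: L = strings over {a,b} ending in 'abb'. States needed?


Track the longest suffix of input matching a prefix of 'abb': 4 classes (prefixes of length 0..3)
Minimal DFA: 4 states


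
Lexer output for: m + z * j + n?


Scan left to right, longest-match per lexeme
Tokens: ID(m), OP(+), ID(z), OP(*), ID(j), OP(+), ID(n)


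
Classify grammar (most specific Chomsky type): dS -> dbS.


LHS has context (more than one symbol) and |LHS| ≤ |RHS|
Classification: Type 1 (Context-Sensitive)


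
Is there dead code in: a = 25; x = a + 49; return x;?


a is read by x's definition; x is returned
No dead code


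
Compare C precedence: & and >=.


'>=' is relational (level 7); '&' is bitwise AND (level 5)
Higher level binds tighter
'>=' has higher precedence than '&'


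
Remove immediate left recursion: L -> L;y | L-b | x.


Left-recursive alternatives: L;y, L-b; non-recursive: x
Introduce L': L -> xL', L' -> ;yL' | -bL' | ε


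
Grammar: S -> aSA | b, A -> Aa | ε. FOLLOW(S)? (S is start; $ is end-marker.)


$ ∈ FOLLOW(S). For each A -> αBβ: add FIRST(β)\{ε} to FOLLOW(B); if β nullable, add FOLLOW(A).
FOLLOW(S) = {$, a}


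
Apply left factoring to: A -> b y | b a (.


Common prefix: 'b'
Factored: A -> b A', A' -> y | a (


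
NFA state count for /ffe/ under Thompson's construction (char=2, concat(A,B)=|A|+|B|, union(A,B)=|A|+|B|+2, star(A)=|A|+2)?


Syntax tree has 3 char leaf(s), 0 union(s), 0 star(s)
chars contribute 3×2 = 6; each union adds +2; each star adds +2
Total: 6 + 0 + 0 = 6 states


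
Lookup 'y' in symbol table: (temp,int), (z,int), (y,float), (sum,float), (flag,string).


Lookup 'y' → type float


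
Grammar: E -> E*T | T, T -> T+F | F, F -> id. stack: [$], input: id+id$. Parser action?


no handle on stack; shift 'id'
Action: shift


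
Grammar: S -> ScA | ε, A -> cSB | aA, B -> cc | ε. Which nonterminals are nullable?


A nonterminal is nullable iff some alternative derives ε (directly, or every symbol in it is nullable)
Nullable: {B, S}


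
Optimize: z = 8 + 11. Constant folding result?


8 + 11 = 19 at compile time
Optimized: z = 19


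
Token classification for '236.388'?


Pattern: digits with a decimal point
Type: FLOAT_LITERAL


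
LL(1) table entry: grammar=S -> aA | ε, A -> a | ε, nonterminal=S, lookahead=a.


For [S, a]: 'a' ∈ FIRST(aA)
Entry: S -> aA


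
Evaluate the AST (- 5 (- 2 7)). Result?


Evaluate inner: (- 2 7) = -5
Evaluate root: (- 5 -5) = 10
Result: 10


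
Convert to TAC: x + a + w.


Break into single-operator statements:
t1 = x + a
t2 = t1 + w


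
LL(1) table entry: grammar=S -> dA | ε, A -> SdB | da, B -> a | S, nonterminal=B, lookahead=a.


For [B, a]: 'a' ∈ FIRST(a)
Entry: B -> a


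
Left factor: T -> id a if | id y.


Common prefix: 'id'
Factored: T -> id T', T' -> a if | y


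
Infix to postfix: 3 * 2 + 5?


Left to right (same or higher precedence on left)
Postfix: 3 2 * 5 +


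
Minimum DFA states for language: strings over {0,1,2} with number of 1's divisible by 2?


Track (count of 1) mod 2: states 0..1, accept at 0
Minimal DFA: 2 states


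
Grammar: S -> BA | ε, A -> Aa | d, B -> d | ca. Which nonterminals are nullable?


A nonterminal is nullable iff some alternative derives ε (directly, or every symbol in it is nullable)
Nullable: {S}


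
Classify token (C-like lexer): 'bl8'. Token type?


Pattern: letter/underscore followed by alphanumerics, not a keyword
Type: IDENTIFIER


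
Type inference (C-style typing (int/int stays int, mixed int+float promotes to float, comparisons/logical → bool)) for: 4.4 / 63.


Operand types: float / int
Rule: mixed int/float promotes to float; int/int stays int
Result type: float


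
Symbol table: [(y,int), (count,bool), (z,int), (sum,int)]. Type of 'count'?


Lookup 'count' → type bool


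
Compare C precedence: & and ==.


'==' is equality (level 6); '&' is bitwise AND (level 5)
Higher level binds tighter
'==' has higher precedence than '&'


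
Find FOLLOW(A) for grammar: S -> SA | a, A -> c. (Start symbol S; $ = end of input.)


$ ∈ FOLLOW(S). For each A -> αBβ: add FIRST(β)\{ε} to FOLLOW(B); if β nullable, add FOLLOW(A).
FOLLOW(A) = {$, c}


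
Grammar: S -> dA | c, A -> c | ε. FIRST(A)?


Per alternative of A: FIRST(c) = {c}; FIRST(ε) = {ε}
FIRST(A) = {c, ε}


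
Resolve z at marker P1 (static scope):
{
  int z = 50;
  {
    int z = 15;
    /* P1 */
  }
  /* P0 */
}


z declared in the same block as P1
z = 15


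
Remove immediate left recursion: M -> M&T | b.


Left-recursive alternatives: M&T; non-recursive: b
Introduce M': M -> bM', M' -> &TM' | ε


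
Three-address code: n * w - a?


Break into single-operator statements:
t1 = n * w
t2 = t1 - a


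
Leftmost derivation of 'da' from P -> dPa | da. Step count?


Derivation: P => da
Steps: 1


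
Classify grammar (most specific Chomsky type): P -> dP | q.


Right-linear: every RHS is a terminal or a terminal followed by one nonterminal
Classification: Type 3 (Regular)


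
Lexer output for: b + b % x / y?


Scan left to right, longest-match per lexeme
Tokens: ID(b), OP(+), ID(b), OP(%), ID(x), OP(/), ID(y)


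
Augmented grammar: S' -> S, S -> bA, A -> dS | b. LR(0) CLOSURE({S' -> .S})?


Start: S' -> .S
For each item with dot before a nonterminal B, add B -> .γ for every B-production
Closure: [S' -> .S, S -> .bA]


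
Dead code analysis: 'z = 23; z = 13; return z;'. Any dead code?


first assignment to z is overwritten before any read
Dead: 'z = 23'


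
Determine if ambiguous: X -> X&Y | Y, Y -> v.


precedence layered via separate nonterminal Y: deterministic
Unambiguous


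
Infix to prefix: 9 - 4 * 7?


'*' binds tighter: tree is (- 9 (* 4 7))
Prefix: - 9 * 4 7


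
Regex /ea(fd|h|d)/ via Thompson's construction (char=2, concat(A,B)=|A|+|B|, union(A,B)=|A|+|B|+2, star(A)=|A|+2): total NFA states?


Syntax tree has 6 char leaf(s), 2 union(s), 0 star(s)
chars contribute 6×2 = 12; each union adds +2; each star adds +2
Total: 12 + 4 + 0 = 16 states


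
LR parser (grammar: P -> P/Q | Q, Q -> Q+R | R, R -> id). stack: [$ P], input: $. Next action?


start symbol P on stack, input exhausted
Action: accept


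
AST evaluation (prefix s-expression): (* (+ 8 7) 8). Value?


Evaluate inner: (+ 8 7) = 15
Evaluate root: (* 15 8) = 120
Result: 120


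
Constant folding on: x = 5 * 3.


5 * 3 = 15 at compile time
Optimized: x = 15


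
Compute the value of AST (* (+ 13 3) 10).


Evaluate inner: (+ 13 3) = 16
Evaluate root: (* 16 10) = 160
Result: 160


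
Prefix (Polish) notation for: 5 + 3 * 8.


'*' binds tighter: tree is (+ 5 (* 3 8))
Prefix: + 5 * 3 8


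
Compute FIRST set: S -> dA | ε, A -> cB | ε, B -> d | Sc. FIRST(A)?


Per alternative of A: FIRST(cB) = {c}; FIRST(ε) = {ε}
FIRST(A) = {c, ε}


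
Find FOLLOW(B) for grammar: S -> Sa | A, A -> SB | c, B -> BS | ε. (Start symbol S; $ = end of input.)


$ ∈ FOLLOW(S). For each A -> αBβ: add FIRST(β)\{ε} to FOLLOW(B); if β nullable, add FOLLOW(A).
FOLLOW(B) = {$, a, c}


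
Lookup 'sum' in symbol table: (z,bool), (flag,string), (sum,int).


Lookup 'sum' → type int


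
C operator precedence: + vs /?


'/' is multiplicative (level 10); '+' is additive (level 9)
Higher level binds tighter
'/' has higher precedence than '+'


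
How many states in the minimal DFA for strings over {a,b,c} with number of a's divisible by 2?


Track (count of a) mod 2: states 0..1, accept at 0
Minimal DFA: 2 states


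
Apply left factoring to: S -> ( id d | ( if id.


Common prefix: '('
Factored: S -> ( S', S' -> id d | if id


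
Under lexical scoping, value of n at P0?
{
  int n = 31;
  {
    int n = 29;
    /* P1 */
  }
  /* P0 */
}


n declared in the same block as P0
n = 31


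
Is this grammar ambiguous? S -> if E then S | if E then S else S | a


dangling else: 'if E then if E then a else a' parses two ways
Ambiguous


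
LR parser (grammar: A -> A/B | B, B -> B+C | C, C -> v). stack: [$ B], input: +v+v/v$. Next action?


shift '+' to continue B -> B+C
Action: shift


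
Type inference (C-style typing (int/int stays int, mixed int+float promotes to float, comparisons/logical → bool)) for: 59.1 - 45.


Operand types: float - int
Rule: mixed int/float promotes to float; int/int stays int
Result type: float


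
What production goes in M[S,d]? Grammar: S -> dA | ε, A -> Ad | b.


For [S, d]: 'd' ∈ FIRST(dA)
Entry: S -> dA


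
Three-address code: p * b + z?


Break into single-operator statements:
t1 = p * b
t2 = t1 + z


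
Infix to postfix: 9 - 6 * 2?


* has higher precedence, evaluate 6*2 first
Postfix: 9 6 2 * -


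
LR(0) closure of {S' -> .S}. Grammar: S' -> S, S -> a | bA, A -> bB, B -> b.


Start: S' -> .S
For each item with dot before a nonterminal B, add B -> .γ for every B-production
Closure: [S' -> .S, S -> .a, S -> .bA]


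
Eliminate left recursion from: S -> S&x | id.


Left-recursive alternatives: S&x; non-recursive: id
Introduce S': S -> idS', S' -> &xS' | ε


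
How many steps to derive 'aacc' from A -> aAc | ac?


Derivation: A => aAc => aacc
Steps: 2


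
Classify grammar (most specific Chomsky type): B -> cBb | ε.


Single nonterminal LHS, but c^n b^n is not regular
Classification: Type 2 (Context-Free)


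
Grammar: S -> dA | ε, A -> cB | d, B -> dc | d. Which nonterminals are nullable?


A nonterminal is nullable iff some alternative derives ε (directly, or every symbol in it is nullable)
Nullable: {S}


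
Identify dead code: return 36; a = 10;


statement follows a return and is unreachable
Dead: 'a = 10'


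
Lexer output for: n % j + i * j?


Scan left to right, longest-match per lexeme
Tokens: ID(n), OP(%), ID(j), OP(+), ID(i), OP(*), ID(j)


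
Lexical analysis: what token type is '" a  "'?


Pattern: double-quoted sequence
Type: STRING_LITERAL


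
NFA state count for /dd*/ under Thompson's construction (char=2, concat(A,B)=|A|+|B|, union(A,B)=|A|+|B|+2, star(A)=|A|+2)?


Syntax tree has 2 char leaf(s), 0 union(s), 1 star(s)
chars contribute 2×2 = 4; each union adds +2; each star adds +2
Total: 4 + 0 + 2 = 6 states


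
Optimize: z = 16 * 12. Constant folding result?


16 * 12 = 192 at compile time
Optimized: z = 192


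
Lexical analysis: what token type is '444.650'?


Pattern: digits with a decimal point
Type: FLOAT_LITERAL


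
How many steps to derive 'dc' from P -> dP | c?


Derivation: P => dP => dc
Steps: 2


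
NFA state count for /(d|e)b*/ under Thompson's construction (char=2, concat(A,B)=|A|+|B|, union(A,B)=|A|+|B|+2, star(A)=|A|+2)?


Syntax tree has 3 char leaf(s), 1 union(s), 1 star(s)
chars contribute 3×2 = 6; each union adds +2; each star adds +2
Total: 6 + 2 + 2 = 10 states


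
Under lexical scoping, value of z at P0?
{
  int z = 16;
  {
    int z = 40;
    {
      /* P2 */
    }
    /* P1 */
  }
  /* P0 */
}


z declared in the same block as P0
z = 16


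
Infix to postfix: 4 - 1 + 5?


Left to right (same or higher precedence on left)
Postfix: 4 1 - 5 +


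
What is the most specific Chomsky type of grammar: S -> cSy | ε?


Single nonterminal LHS, but c^n y^n is not regular
Classification: Type 2 (Context-Free)


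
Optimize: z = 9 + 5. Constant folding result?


9 + 5 = 14 at compile time
Optimized: z = 14


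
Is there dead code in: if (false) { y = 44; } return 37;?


condition is constant false, so the whole block is unreachable
Dead: 'if (false) { y = 44; }'


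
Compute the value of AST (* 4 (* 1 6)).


Evaluate inner: (* 1 6) = 6
Evaluate root: (* 4 6) = 24
Result: 24


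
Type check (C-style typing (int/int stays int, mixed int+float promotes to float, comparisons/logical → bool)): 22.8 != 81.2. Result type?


Operand types: float != float
Rule: comparison yields bool
Result type: bool


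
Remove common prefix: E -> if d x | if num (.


Common prefix: 'if'
Factored: E -> if E', E' -> d x | num (


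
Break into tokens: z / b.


Scan left to right, longest-match per lexeme
Tokens: ID(z), OP(/), ID(b)


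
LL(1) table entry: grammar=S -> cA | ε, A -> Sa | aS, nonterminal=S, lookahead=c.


For [S, c]: 'c' ∈ FIRST(cA)
Entry: S -> cA


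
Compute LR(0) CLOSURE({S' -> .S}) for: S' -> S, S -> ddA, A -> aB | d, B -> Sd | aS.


Start: S' -> .S
For each item with dot before a nonterminal B, add B -> .γ for every B-production
Closure: [S' -> .S, S -> .ddA]


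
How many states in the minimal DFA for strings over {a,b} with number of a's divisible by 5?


Track (count of a) mod 5: states 0..4, accept at 0
Minimal DFA: 5 states


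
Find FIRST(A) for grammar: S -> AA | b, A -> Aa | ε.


Per alternative of A: FIRST(Aa) = {a}; FIRST(ε) = {ε}
FIRST(A) = {a, ε}


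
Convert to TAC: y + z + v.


Break into single-operator statements:
t1 = y + z
t2 = t1 + v


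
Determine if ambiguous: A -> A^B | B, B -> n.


precedence layered via separate nonterminal B: deterministic
Unambiguous


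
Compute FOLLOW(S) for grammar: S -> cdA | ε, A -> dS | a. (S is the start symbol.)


$ ∈ FOLLOW(S). For each A -> αBβ: add FIRST(β)\{ε} to FOLLOW(B); if β nullable, add FOLLOW(A).
FOLLOW(S) = {$}


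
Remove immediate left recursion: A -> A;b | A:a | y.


Left-recursive alternatives: A;b, A:a; non-recursive: y
Introduce A': A -> yA', A' -> ;bA' | :aA' | ε


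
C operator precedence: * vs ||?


'*' is multiplicative (level 10); '||' is logical OR (level 1)
Higher level binds tighter
'*' has higher precedence than '||'


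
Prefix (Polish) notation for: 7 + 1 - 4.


left-to-right (same/higher precedence on left): tree is (- (+ 7 1) 4)
Prefix: - + 7 1 4


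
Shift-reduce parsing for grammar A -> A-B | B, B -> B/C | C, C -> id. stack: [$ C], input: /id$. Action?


'C' (not preceded by B/) is the handle for B -> C
Action: reduce (B -> C)


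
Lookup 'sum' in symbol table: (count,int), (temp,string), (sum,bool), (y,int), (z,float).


Lookup 'sum' → type bool


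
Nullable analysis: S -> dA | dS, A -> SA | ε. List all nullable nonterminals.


A nonterminal is nullable iff some alternative derives ε (directly, or every symbol in it is nullable)
Nullable: {A}


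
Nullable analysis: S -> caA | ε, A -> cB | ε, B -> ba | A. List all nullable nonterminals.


A nonterminal is nullable iff some alternative derives ε (directly, or every symbol in it is nullable)
Nullable: {A, B, S}


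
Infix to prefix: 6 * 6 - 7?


left-to-right (same/higher precedence on left): tree is (- (* 6 6) 7)
Prefix: - * 6 6 7


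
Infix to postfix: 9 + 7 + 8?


Left to right (same or higher precedence on left)
Postfix: 9 7 + 8 +


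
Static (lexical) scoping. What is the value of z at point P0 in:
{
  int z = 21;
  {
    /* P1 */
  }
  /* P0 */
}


z declared in the same block as P0
z = 21


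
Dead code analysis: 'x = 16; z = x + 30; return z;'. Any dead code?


x is read by z's definition; z is returned
No dead code


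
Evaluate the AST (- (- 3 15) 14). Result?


Evaluate inner: (- 3 15) = -12
Evaluate root: (- -12 14) = -26
Result: -26


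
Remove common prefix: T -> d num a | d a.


Common prefix: 'd'
Factored: T -> d T', T' -> num a | a


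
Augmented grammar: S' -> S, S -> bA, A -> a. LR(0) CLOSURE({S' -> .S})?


Start: S' -> .S
For each item with dot before a nonterminal B, add B -> .γ for every B-production
Closure: [S' -> .S, S -> .bA]


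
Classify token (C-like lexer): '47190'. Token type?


Pattern: digits only
Type: INTEGER_LITERAL


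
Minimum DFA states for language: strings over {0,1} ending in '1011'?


Track the longest suffix of input matching a prefix of '1011': 5 classes (prefixes of length 0..4)
Minimal DFA: 5 states


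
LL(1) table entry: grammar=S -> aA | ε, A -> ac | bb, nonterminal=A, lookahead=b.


For [A, b]: 'b' ∈ FIRST(bb)
Entry: A -> bb


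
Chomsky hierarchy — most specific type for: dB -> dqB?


LHS has context (more than one symbol) and |LHS| ≤ |RHS|
Classification: Type 1 (Context-Sensitive)


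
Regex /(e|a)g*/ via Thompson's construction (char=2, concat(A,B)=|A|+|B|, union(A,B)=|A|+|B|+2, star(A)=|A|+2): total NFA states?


Syntax tree has 3 char leaf(s), 1 union(s), 1 star(s)
chars contribute 3×2 = 6; each union adds +2; each star adds +2
Total: 6 + 2 + 2 = 10 states


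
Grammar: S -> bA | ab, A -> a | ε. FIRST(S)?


Per alternative of S: FIRST(bA) = {b}; FIRST(ab) = {a}
FIRST(S) = {a, b}


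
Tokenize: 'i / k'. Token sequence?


Scan left to right, longest-match per lexeme
Tokens: ID(i), OP(/), ID(k)


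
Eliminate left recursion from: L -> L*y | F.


Left-recursive alternatives: L*y; non-recursive: F
Introduce L': L -> FL', L' -> *yL' | ε


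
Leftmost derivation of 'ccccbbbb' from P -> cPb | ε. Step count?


Derivation: P => cPb => ccPbb => cccPbbb => ccccPbbbb => ccccbbbb
Steps: 5


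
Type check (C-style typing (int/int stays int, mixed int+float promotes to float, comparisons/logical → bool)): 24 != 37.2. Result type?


Operand types: int != float
Rule: comparison yields bool
Result type: bool


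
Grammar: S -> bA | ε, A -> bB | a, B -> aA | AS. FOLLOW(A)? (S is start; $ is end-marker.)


$ ∈ FOLLOW(S). For each A -> αBβ: add FIRST(β)\{ε} to FOLLOW(B); if β nullable, add FOLLOW(A).
FOLLOW(A) = {$, b}


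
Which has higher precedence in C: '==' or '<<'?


'<<' is shift (level 8); '==' is equality (level 6)
Higher level binds tighter
'<<' has higher precedence than '=='


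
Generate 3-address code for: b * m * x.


Break into single-operator statements:
t1 = b * m
t2 = t1 * x


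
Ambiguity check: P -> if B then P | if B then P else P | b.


dangling else: 'if B then if B then b else b' parses two ways
Ambiguous


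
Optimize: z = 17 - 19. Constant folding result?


17 - 19 = -2 at compile time
Optimized: z = -2


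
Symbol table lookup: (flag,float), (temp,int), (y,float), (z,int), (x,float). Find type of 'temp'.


Lookup 'temp' → type int


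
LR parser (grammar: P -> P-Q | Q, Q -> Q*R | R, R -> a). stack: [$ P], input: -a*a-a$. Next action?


shift '-' to continue P -> P-Q
Action: shift


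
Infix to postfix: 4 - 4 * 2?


* has higher precedence, evaluate 4*2 first
Postfix: 4 4 2 * -


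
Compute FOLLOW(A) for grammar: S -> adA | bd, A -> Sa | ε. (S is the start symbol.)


$ ∈ FOLLOW(S). For each A -> αBβ: add FIRST(β)\{ε} to FOLLOW(B); if β nullable, add FOLLOW(A).
FOLLOW(A) = {$, a}


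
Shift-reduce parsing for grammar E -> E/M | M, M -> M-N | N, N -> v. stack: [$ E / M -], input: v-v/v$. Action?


no handle; shift 'v'
Action: shift


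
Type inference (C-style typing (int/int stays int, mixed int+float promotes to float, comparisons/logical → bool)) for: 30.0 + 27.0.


Operand types: float + float
Rule: mixed int/float promotes to float; int/int stays int
Result type: float


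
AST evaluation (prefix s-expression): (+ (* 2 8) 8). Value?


Evaluate inner: (* 2 8) = 16
Evaluate root: (+ 16 8) = 24
Result: 24


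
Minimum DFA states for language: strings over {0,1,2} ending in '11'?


Track the longest suffix of input matching a prefix of '11': 3 classes (prefixes of length 0..2)
Minimal DFA: 3 states


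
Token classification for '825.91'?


Pattern: digits with a decimal point
Type: FLOAT_LITERAL


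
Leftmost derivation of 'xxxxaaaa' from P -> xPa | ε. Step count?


Derivation: P => xPa => xxPaa => xxxPaaa => xxxxPaaaa => xxxxaaaa
Steps: 5


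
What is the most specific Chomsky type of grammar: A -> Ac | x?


Left-linear: every RHS is a terminal or one nonterminal followed by a terminal
Classification: Type 3 (Regular)


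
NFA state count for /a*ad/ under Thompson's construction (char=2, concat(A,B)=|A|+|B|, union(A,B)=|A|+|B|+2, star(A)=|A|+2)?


Syntax tree has 3 char leaf(s), 0 union(s), 1 star(s)
chars contribute 3×2 = 6; each union adds +2; each star adds +2
Total: 6 + 0 + 2 = 8 states


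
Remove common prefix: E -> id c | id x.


Common prefix: 'id'
Factored: E -> id E', E' -> c | x


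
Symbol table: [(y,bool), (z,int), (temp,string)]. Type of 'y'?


Lookup 'y' → type bool


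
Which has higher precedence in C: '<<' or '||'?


'<<' is shift (level 8); '||' is logical OR (level 1)
Higher level binds tighter
'<<' has higher precedence than '||'


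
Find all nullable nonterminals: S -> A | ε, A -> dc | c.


A nonterminal is nullable iff some alternative derives ε (directly, or every symbol in it is nullable)
Nullable: {S}


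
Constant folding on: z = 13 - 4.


13 - 4 = 9 at compile time
Optimized: z = 9


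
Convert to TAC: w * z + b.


Break into single-operator statements:
t1 = w * z
t2 = t1 + b


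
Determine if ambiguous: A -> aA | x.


right-linear, alternatives start with distinct terminals 'a' vs 'x': unique leftmost derivation
Unambiguous


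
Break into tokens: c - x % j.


Scan left to right, longest-match per lexeme
Tokens: ID(c), OP(-), ID(x), OP(%), ID(j)


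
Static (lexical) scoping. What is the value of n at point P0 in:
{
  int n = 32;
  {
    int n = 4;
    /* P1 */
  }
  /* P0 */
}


n declared in the same block as P0
n = 32


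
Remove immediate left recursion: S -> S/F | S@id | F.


Left-recursive alternatives: S/F, S@id; non-recursive: F
Introduce S': S -> FS', S' -> /FS' | @idS' | ε


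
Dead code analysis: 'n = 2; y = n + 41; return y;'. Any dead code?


n is read by y's definition; y is returned
No dead code


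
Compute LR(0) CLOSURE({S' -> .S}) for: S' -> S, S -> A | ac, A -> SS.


Start: S' -> .S
For each item with dot before a nonterminal B, add B -> .γ for every B-production
Closure: [S' -> .S, S -> .A, S -> .ac, A -> .SS]


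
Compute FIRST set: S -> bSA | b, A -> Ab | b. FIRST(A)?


Per alternative of A: FIRST(Ab) = {b}; FIRST(b) = {b}
FIRST(A) = {b}


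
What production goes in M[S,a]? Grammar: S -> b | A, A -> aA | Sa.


For [S, a]: 'a' ∈ FIRST(A)
Entry: S -> A


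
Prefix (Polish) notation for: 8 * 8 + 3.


left-to-right (same/higher precedence on left): tree is (+ (* 8 8) 3)
Prefix: + * 8 8 3


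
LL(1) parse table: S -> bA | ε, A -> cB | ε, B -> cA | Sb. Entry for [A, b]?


For [A, b]: ε is nullable and 'b' ∈ FOLLOW(A)
Entry: A -> ε


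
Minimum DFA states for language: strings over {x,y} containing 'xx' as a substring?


KMP-style automaton: 2 progress states + 1 absorbing accept = 3
Minimal DFA: 3 states


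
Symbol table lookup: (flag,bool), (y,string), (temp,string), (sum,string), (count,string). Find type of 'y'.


Lookup 'y' → type string


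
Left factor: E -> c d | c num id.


Common prefix: 'c'
Factored: E -> c E', E' -> d | num id


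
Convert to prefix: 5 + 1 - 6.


left-to-right (same/higher precedence on left): tree is (- (+ 5 1) 6)
Prefix: - + 5 1 6


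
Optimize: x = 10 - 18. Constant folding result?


10 - 18 = -8 at compile time
Optimized: x = -8


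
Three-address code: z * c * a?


Break into single-operator statements:
t1 = z * c
t2 = t1 * a


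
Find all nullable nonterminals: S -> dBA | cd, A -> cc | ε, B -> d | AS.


A nonterminal is nullable iff some alternative derives ε (directly, or every symbol in it is nullable)
Nullable: {A}


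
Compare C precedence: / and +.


'/' is multiplicative (level 10); '+' is additive (level 9)
Higher level binds tighter
'/' has higher precedence than '+'


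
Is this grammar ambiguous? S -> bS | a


right-linear, alternatives start with distinct terminals 'b' vs 'a': unique leftmost derivation
Unambiguous


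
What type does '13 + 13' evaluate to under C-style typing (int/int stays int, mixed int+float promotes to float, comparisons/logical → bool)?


Operand types: int + int
Rule: mixed int/float promotes to float; int/int stays int
Result type: int


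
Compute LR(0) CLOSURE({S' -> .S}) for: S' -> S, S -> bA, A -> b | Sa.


Start: S' -> .S
For each item with dot before a nonterminal B, add B -> .γ for every B-production
Closure: [S' -> .S, S -> .bA]


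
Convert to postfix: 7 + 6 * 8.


* has higher precedence, evaluate 6*8 first
Postfix: 7 6 8 * +


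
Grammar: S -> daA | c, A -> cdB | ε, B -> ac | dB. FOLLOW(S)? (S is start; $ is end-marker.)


$ ∈ FOLLOW(S). For each A -> αBβ: add FIRST(β)\{ε} to FOLLOW(B); if β nullable, add FOLLOW(A).
FOLLOW(S) = {$}


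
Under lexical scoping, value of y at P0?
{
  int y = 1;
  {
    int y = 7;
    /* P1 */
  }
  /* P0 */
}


y declared in the same block as P0
y = 1


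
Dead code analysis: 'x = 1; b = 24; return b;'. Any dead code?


x is assigned but never read
Dead: 'x = 1'
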